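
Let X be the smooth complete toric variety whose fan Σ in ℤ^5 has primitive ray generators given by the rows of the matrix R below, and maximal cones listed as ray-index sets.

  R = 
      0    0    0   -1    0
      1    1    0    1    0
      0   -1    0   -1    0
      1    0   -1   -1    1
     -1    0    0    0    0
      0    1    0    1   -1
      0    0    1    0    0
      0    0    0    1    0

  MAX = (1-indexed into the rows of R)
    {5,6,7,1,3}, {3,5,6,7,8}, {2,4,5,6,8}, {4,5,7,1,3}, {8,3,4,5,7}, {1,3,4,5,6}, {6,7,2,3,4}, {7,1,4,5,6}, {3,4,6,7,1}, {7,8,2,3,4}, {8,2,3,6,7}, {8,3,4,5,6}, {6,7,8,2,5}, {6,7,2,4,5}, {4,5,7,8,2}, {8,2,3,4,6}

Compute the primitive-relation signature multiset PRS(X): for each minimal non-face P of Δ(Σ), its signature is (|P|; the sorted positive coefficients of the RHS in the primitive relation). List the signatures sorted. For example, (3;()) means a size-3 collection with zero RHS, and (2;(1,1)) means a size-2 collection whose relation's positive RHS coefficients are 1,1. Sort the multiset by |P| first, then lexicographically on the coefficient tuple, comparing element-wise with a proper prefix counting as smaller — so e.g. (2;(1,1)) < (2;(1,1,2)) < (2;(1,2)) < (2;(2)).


Δ(Σ) — 8 vertices, 5 min non-faces:

  P={1,8}:  v_{1} + v_{8} = 0 ; sig = (2;())
  P={1,2}:  v_{1} + v_{2} = v_{4} + v_{6} + v_{7} ; sig = (2;(1,1,1))
  P={2,3,5}:  v_{2} + v_{3} + v_{5} = 0 ; sig = (3;())
  P={4,6,7,8}:  v_{4} + v_{6} + v_{7} + v_{8} = v_{2} ; sig = (4;(1))
  P={3,4,5,6,7}:  v_{3} + v_{4} + v_{5} + v_{6} + v_{7} = v_{1} ; sig = (5;(1))

so the primitive-relation signature multiset is
    |P|=2: 2 collections, coeffs (), (1,1,1)
    |P|=3: 1 collection, coeffs ()
    |P|=4: 1 collection, coeffs (1)
    |P|=5: 1 collection, coeffs (1)


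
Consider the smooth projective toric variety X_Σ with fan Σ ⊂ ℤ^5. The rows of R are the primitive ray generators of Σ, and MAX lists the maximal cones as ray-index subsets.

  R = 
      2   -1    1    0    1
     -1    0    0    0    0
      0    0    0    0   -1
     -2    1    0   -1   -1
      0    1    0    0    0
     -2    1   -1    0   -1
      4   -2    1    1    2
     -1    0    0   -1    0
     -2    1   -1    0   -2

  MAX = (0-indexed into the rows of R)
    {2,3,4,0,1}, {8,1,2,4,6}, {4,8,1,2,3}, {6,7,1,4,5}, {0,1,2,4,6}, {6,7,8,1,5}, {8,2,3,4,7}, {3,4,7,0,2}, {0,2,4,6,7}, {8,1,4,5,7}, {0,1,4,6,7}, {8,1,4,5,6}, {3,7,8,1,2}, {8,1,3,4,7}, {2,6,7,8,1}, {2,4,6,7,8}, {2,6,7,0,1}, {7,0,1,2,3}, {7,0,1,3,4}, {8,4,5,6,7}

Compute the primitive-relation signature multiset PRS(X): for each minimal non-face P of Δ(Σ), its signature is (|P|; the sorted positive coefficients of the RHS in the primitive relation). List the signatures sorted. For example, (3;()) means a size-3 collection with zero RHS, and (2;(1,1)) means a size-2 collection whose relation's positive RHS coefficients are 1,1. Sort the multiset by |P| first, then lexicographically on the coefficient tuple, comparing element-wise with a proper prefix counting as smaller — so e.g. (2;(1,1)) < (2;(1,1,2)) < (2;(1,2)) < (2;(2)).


Δ(Σ) — 9 vertices, 7 min non-faces:

  {0,5}:  v_{0} + v_{5} = 0  ⟹  sig = (2;())
  {0,8}:  v_{0} + v_{8} = v_{2}  ⟹  sig = (2;(1))
  {2,5}:  v_{2} + v_{5} = v_{8}  ⟹  sig = (2;(1))
  {3,6}:  v_{3} + v_{6} = v_{0}  ⟹  sig = (2;(1))
  {3,5}:  v_{3} + v_{5} = v_{1} + v_{4} + v_{7} + v_{8}  ⟹  sig = (2;(1,1,1,1))
  {1,2,4,7}:  v_{1} + v_{2} + v_{4} + v_{7} = v_{3}  ⟹  sig = (4;(1))
  {1,4,6,7,8}:  v_{1} + v_{4} + v_{6} + v_{7} + v_{8} = 0  ⟹  sig = (5;())

Signatures (|P|; sorted positive RHS coefficients), sorted:
[(2;()), (2;(1)), (2;(1)), (2;(1)), (2;(1,1,1,1)), (4;(1)), (5;())]


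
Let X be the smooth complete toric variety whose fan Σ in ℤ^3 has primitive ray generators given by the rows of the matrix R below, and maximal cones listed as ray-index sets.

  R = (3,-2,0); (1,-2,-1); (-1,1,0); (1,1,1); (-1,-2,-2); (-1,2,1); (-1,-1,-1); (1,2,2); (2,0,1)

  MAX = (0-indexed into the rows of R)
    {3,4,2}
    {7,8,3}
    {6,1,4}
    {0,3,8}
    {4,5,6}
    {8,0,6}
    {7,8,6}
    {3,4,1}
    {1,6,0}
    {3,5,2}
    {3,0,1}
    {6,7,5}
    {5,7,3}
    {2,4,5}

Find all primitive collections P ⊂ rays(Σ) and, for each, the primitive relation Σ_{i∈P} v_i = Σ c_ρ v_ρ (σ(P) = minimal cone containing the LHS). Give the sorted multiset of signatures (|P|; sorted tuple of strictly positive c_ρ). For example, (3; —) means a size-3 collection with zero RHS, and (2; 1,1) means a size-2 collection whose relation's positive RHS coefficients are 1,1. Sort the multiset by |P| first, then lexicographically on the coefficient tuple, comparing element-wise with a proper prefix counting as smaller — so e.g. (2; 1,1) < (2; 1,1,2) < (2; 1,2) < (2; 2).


|primitive collections| = 16. Relations:

  P = {1,5}:  v_{1} + v_{5} = 0  →  sig = (2; —)
  P = {3,6}:  v_{3} + v_{6} = 0  →  sig = (2; —)
  P = {4,7}:  v_{4} + v_{7} = 0  →  sig = (2; —)
  P = {0,5}:  v_{0} + v_{5} = v_{8}  →  sig = (2; 1)
  P = {1,7}:  v_{1} + v_{7} = v_{8}  →  sig = (2; 1)
  P = {1,8}:  v_{1} + v_{8} = v_{0}  →  sig = (2; 1)
  P = {2,8}:  v_{2} + v_{8} = v_{3}  →  sig = (2; 1)
  P = {4,8}:  v_{4} + v_{8} = v_{1}  →  sig = (2; 1)
  P = {5,8}:  v_{5} + v_{8} = v_{7}  →  sig = (2; 1)
  P = {0,2}:  v_{0} + v_{2} = v_{1} + v_{3}  →  sig = (2; 1,1)
  P = {1,2}:  v_{1} + v_{2} = v_{3} + v_{4}  →  sig = (2; 1,1)
  P = {2,6}:  v_{2} + v_{6} = v_{4} + v_{5}  →  sig = (2; 1,1)
  P = {2,7}:  v_{2} + v_{7} = v_{3} + v_{5}  →  sig = (2; 1,1)
  P = {0,4}:  v_{0} + v_{4} = 2·v_{1}  →  sig = (2; 2)
  P = {0,7}:  v_{0} + v_{7} = 2·v_{8}  →  sig = (2; 2)
  P = {3,4,5}:  v_{3} + v_{4} + v_{5} = v_{2}  →  sig = (3; 1)

Signatures (|P|; sorted positive RHS coefficients), sorted:
{ (2; —) ×3,  (2; 1) ×6,  (2; 1,1) ×4,  (2; 2) ×2,  (3; 1) }


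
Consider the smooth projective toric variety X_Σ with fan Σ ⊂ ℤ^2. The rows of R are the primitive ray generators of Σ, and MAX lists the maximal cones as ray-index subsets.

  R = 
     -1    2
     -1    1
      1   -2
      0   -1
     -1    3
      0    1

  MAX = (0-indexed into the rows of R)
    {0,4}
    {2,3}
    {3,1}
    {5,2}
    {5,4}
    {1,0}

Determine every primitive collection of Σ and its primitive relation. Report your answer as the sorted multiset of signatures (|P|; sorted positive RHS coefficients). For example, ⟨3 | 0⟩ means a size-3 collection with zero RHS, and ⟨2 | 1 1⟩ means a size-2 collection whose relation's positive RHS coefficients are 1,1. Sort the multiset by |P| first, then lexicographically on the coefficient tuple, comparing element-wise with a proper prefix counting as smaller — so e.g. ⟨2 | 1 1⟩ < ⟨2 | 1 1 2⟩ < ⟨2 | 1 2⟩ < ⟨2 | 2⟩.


The 9 primitive collections of Σ (r=6, n=2):

  {0,2}:  v_{0} + v_{2} = 0  so sig = ⟨2 | 0⟩
  {3,5}:  v_{3} + v_{5} = 0  so sig = ⟨2 | 0⟩
  {0,3}:  v_{0} + v_{3} = v_{1}  so sig = ⟨2 | 1⟩
  {0,5}:  v_{0} + v_{5} = v_{4}  so sig = ⟨2 | 1⟩
  {1,2}:  v_{1} + v_{2} = v_{3}  so sig = ⟨2 | 1⟩
  {1,5}:  v_{1} + v_{5} = v_{0}  so sig = ⟨2 | 1⟩
  {2,4}:  v_{2} + v_{4} = v_{5}  so sig = ⟨2 | 1⟩
  {3,4}:  v_{3} + v_{4} = v_{0}  so sig = ⟨2 | 1⟩
  {1,4}:  v_{1} + v_{4} = 2·v_{0}  so sig = ⟨2 | 2⟩

Sorted signature multiset PRS(X):
    ⟨2 | 0⟩
    ⟨2 | 0⟩
    ⟨2 | 1⟩
    ⟨2 | 1⟩
    ⟨2 | 1⟩
    ⟨2 | 1⟩
    ⟨2 | 1⟩
    ⟨2 | 1⟩
    ⟨2 | 2⟩


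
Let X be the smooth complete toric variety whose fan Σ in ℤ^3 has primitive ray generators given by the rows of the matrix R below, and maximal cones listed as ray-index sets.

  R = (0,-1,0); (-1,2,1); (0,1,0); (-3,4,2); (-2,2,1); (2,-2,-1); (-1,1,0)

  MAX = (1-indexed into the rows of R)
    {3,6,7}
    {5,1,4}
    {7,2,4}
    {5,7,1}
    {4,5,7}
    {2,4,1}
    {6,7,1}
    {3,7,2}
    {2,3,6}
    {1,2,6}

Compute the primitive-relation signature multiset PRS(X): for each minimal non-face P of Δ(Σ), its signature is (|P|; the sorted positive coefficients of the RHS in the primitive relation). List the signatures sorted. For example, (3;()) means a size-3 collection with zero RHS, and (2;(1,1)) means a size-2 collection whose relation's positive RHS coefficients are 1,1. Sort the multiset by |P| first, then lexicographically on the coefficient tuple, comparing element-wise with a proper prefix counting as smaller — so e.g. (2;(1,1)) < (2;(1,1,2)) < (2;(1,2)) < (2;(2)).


Δ(Σ) — 7 vertices, 9 min non-faces:

  {1,3}:  v_{1} + v_{3} = 0 — sig = (2;())
  {5,6}:  v_{5} + v_{6} = 0 — sig = (2;())
  {2,5}:  v_{2} + v_{5} = v_{4} — sig = (2;(1))
  {4,6}:  v_{4} + v_{6} = v_{2} — sig = (2;(1))
  {3,5}:  v_{3} + v_{5} = v_{2} + v_{7} — sig = (2;(1,1))
  {3,4}:  v_{3} + v_{4} = 2·v_{2} + v_{7} — sig = (2;(1,2))
  {1,2,7}:  v_{1} + v_{2} + v_{7} = v_{5} — sig = (3;(1))
  {2,6,7}:  v_{2} + v_{6} + v_{7} = v_{3} — sig = (3;(1))
  {1,4,7}:  v_{1} + v_{4} + v_{7} = 2·v_{5} — sig = (3;(2))

Sorted signature multiset PRS(X):
{ (2;()) ×2,  (2;(1)) ×2,  (2;(1,1)),  (2;(1,2)),  (3;(1)) ×2,  (3;(2)) }


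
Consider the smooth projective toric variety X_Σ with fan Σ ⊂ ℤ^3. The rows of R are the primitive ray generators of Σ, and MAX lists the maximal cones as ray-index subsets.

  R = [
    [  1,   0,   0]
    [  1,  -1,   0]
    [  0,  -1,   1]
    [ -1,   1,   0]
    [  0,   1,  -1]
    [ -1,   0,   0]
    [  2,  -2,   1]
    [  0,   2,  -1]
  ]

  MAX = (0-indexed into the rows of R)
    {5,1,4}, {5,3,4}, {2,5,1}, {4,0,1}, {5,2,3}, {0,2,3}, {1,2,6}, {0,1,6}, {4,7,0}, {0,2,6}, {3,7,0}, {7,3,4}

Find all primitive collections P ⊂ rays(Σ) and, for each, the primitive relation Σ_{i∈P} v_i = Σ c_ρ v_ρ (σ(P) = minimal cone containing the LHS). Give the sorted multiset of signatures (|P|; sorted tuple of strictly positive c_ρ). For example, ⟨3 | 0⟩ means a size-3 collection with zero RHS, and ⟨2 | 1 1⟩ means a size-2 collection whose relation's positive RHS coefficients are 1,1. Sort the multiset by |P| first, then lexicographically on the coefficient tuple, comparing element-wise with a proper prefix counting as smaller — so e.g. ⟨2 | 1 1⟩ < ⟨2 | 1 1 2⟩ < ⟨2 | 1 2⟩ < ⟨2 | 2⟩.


Δ(Σ) — 8 vertices, 12 min non-faces:

  P={0,5}:  v_{0} + v_{5} = 0  so sig = ⟨2 | 0⟩
  P={1,3}:  v_{1} + v_{3} = 0  so sig = ⟨2 | 0⟩
  P={2,4}:  v_{2} + v_{4} = 0  so sig = ⟨2 | 0⟩
  P={1,7}:  v_{1} + v_{7} = v_{0} + v_{4}  so sig = ⟨2 | 1 1⟩
  P={2,7}:  v_{2} + v_{7} = v_{0} + v_{3}  so sig = ⟨2 | 1 1⟩
  P={3,6}:  v_{3} + v_{6} = v_{0} + v_{2}  so sig = ⟨2 | 1 1⟩
  P={4,6}:  v_{4} + v_{6} = v_{0} + v_{1}  so sig = ⟨2 | 1 1⟩
  P={5,6}:  v_{5} + v_{6} = v_{1} + v_{2}  so sig = ⟨2 | 1 1⟩
  P={5,7}:  v_{5} + v_{7} = v_{3} + v_{4}  so sig = ⟨2 | 1 1⟩
  P={6,7}:  v_{6} + v_{7} = 2·v_{0}  so sig = ⟨2 | 2⟩
  P={0,1,2}:  v_{0} + v_{1} + v_{2} = v_{6}  so sig = ⟨3 | 1⟩
  P={0,3,4}:  v_{0} + v_{3} + v_{4} = v_{7}  so sig = ⟨3 | 1⟩

Hence PRS(X_Σ) =
    |P|=2: 10 collections, coeffs (), (), (), (1,1), (1,1), (1,1), (1,1), (1,1), (1,1), (2)
    |P|=3: 2 collections, coeffs (1), (1)


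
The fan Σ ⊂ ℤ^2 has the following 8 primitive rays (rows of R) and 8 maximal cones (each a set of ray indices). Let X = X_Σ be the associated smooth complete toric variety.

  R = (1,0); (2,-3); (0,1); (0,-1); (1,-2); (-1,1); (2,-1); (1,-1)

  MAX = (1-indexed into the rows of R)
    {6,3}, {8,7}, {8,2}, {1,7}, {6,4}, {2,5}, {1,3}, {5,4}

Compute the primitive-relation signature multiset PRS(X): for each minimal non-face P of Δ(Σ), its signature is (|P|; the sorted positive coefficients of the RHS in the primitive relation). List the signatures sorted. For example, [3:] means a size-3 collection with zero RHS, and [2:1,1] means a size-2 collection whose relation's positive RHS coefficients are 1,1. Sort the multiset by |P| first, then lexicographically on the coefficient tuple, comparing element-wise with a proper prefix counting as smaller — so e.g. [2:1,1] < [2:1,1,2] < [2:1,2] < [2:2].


Minimal non-faces — 20 found among 8 rays, 8 max cones:

  • {3,4}:  v_{3} + v_{4} = 0 — sig = [2:]
  • {6,8}:  v_{6} + v_{8} = 0 — sig = [2:]
  • {1,4}:  v_{1} + v_{4} = v_{8} — sig = [2:1]
  • {1,6}:  v_{1} + v_{6} = v_{3} — sig = [2:1]
  • {1,8}:  v_{1} + v_{8} = v_{7} — sig = [2:1]
  • {2,6}:  v_{2} + v_{6} = v_{5} — sig = [2:1]
  • {3,5}:  v_{3} + v_{5} = v_{8} — sig = [2:1]
  • {3,8}:  v_{3} + v_{8} = v_{1} — sig = [2:1]
  • {4,8}:  v_{4} + v_{8} = v_{5} — sig = [2:1]
  • {5,6}:  v_{5} + v_{6} = v_{4} — sig = [2:1]
  • {5,8}:  v_{5} + v_{8} = v_{2} — sig = [2:1]
  • {6,7}:  v_{6} + v_{7} = v_{1} — sig = [2:1]
  • {1,5}:  v_{1} + v_{5} = 2·v_{8} — sig = [2:2]
  • {2,3}:  v_{2} + v_{3} = 2·v_{8} — sig = [2:2]
  • {2,4}:  v_{2} + v_{4} = 2·v_{5} — sig = [2:2]
  • {3,7}:  v_{3} + v_{7} = 2·v_{1} — sig = [2:2]
  • {4,7}:  v_{4} + v_{7} = 2·v_{8} — sig = [2:2]
  • {1,2}:  v_{1} + v_{2} = 3·v_{8} — sig = [2:3]
  • {5,7}:  v_{5} + v_{7} = 3·v_{8} — sig = [2:3]
  • {2,7}:  v_{2} + v_{7} = 4·v_{8} — sig = [2:4]

so the primitive-relation signature multiset is
    [2:]
    [2:]
    [2:1]
    [2:1]
    [2:1]
    [2:1]
    [2:1]
    [2:1]
    [2:1]
    [2:1]
    [2:1]
    [2:1]
    [2:2]
    [2:2]
    [2:2]
    [2:2]
    [2:2]
    [2:3]
    [2:3]
    [2:4]


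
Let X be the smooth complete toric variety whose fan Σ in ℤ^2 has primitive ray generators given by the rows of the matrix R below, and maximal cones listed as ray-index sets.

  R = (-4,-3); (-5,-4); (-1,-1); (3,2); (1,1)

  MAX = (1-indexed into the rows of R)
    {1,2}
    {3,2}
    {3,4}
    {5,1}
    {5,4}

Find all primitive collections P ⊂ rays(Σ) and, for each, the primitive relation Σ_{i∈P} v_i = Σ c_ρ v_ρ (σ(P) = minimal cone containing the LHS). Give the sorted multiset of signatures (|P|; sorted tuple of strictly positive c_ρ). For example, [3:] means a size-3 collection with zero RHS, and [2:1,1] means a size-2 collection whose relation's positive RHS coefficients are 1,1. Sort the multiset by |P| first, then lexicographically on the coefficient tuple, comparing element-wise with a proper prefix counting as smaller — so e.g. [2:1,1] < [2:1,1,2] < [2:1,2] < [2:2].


Primitive collections (5):

  {3,5}:  v_{3} + v_{5} = 0  ⟹  sig = [2:]
  {1,3}:  v_{1} + v_{3} = v_{2}  ⟹  sig = [2:1]
  {1,4}:  v_{1} + v_{4} = v_{3}  ⟹  sig = [2:1]
  {2,5}:  v_{2} + v_{5} = v_{1}  ⟹  sig = [2:1]
  {2,4}:  v_{2} + v_{4} = 2·v_{3}  ⟹  sig = [2:2]

Sorted signature multiset PRS(X):
    |P|=2: 5 collections, coeffs (), (1), (1), (1), (2)


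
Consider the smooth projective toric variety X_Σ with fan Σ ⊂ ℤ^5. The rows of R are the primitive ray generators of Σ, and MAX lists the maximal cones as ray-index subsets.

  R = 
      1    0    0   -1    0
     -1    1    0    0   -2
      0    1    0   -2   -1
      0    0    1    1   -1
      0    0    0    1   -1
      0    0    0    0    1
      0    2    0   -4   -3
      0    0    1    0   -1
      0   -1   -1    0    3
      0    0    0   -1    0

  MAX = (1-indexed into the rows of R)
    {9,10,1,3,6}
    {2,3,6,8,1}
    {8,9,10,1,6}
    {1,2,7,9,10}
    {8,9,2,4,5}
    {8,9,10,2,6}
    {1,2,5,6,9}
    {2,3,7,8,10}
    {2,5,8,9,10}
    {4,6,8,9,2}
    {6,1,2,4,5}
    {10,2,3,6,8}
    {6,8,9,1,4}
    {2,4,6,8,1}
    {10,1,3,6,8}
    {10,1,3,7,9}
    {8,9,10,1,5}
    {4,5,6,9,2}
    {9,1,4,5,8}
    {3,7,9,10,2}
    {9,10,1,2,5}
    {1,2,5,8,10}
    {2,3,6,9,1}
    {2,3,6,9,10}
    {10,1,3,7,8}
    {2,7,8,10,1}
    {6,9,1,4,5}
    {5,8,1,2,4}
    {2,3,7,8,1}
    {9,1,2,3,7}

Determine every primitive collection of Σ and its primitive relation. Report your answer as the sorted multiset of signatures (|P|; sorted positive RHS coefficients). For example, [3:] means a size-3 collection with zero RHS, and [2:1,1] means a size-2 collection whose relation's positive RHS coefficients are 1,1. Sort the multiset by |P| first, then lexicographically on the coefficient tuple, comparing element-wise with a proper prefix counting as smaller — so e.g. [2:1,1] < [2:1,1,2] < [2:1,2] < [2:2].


|primitive collections| = 14. Relations:

  P={4,10}:  v_{4} + v_{10} = v_{8}  so sig = [2:1]
  P={3,5}:  v_{3} + v_{5} = v_{1} + v_{2}  so sig = [2:1,1]
  P={3,4}:  v_{3} + v_{4} = v_{1} + v_{2} + v_{6} + v_{8}  so sig = [2:1,1,1,1]
  P={4,7}:  v_{4} + v_{7} = v_{1} + v_{2} + v_{3} + v_{8}  so sig = [2:1,1,1,1]
  P={5,7}:  v_{5} + v_{7} = 2·v_{1} + 2·v_{2} + v_{10}  so sig = [2:1,2,2]
  P={6,7}:  v_{6} + v_{7} = 2·v_{3}  so sig = [2:2]
  P={5,6,10}:  v_{5} + v_{6} + v_{10} = 0  so sig = [3:]
  P={5,6,8}:  v_{5} + v_{6} + v_{8} = v_{4}  so sig = [3:1]
  P={3,8,9}:  v_{3} + v_{8} + v_{9} = v_{6} + 2·v_{10}  so sig = [3:1,2]
  P={7,8,9}:  v_{7} + v_{8} + v_{9} = v_{3} + 2·v_{10}  so sig = [3:1,2]
  P={1,2,4,9}:  v_{1} + v_{2} + v_{4} + v_{9} = 0  so sig = [4:]
  P={1,2,3,10}:  v_{1} + v_{2} + v_{3} + v_{10} = v_{7}  so sig = [4:1]
  P={1,2,6,10}:  v_{1} + v_{2} + v_{6} + v_{10} = v_{3}  so sig = [4:1]
  P={1,2,8,9}:  v_{1} + v_{2} + v_{8} + v_{9} = v_{10}  so sig = [4:1]

so the primitive-relation signature multiset is
    [2:1]
    [2:1,1]
    [2:1,1,1,1]
    [2:1,1,1,1]
    [2:1,2,2]
    [2:2]
    [3:]
    [3:1]
    [3:1,2]
    [3:1,2]
    [4:]
    [4:1]
    [4:1]
    [4:1]


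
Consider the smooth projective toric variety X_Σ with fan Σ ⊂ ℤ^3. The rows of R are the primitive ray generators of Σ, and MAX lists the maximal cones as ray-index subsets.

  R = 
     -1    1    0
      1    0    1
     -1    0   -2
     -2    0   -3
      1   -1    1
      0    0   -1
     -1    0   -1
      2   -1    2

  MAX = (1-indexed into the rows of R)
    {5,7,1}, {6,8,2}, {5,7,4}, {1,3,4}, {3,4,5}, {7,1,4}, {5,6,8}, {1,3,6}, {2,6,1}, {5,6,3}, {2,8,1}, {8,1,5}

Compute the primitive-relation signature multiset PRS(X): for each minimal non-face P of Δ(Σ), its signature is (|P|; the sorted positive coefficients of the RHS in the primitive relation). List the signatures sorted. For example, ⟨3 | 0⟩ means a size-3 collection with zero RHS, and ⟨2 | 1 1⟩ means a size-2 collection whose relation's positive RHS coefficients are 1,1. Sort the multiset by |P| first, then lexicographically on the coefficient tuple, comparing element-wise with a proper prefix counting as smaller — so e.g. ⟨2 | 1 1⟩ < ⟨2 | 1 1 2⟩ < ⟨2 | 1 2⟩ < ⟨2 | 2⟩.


Primitive collections (14):

  P = {2,7}:  v_{2} + v_{7} = 0  ⇒ sig = ⟨2 | 0⟩
  P = {2,3}:  v_{2} + v_{3} = v_{6}  ⇒ sig = ⟨2 | 1⟩
  P = {2,4}:  v_{2} + v_{4} = v_{3}  ⇒ sig = ⟨2 | 1⟩
  P = {2,5}:  v_{2} + v_{5} = v_{8}  ⇒ sig = ⟨2 | 1⟩
  P = {3,7}:  v_{3} + v_{7} = v_{4}  ⇒ sig = ⟨2 | 1⟩
  P = {6,7}:  v_{6} + v_{7} = v_{3}  ⇒ sig = ⟨2 | 1⟩
  P = {7,8}:  v_{7} + v_{8} = v_{5}  ⇒ sig = ⟨2 | 1⟩
  P = {3,8}:  v_{3} + v_{8} = v_{5} + v_{6}  ⇒ sig = ⟨2 | 1 1⟩
  P = {4,8}:  v_{4} + v_{8} = v_{3} + v_{5}  ⇒ sig = ⟨2 | 1 1⟩
  P = {4,6}:  v_{4} + v_{6} = 2·v_{3}  ⇒ sig = ⟨2 | 2⟩
  P = {1,5,6}:  v_{1} + v_{5} + v_{6} = 0  ⇒ sig = ⟨3 | 0⟩
  P = {1,3,5}:  v_{1} + v_{3} + v_{5} = v_{7}  ⇒ sig = ⟨3 | 1⟩
  P = {1,6,8}:  v_{1} + v_{6} + v_{8} = v_{2}  ⇒ sig = ⟨3 | 1⟩
  P = {1,4,5}:  v_{1} + v_{4} + v_{5} = 2·v_{7}  ⇒ sig = ⟨3 | 2⟩

Hence PRS(X_Σ) =
    |P|=2: 10 collections, coeffs (), (1), (1), (1), (1), (1), (1), (1,1), (1,1), (2)
    |P|=3: 4 collections, coeffs (), (1), (1), (2)


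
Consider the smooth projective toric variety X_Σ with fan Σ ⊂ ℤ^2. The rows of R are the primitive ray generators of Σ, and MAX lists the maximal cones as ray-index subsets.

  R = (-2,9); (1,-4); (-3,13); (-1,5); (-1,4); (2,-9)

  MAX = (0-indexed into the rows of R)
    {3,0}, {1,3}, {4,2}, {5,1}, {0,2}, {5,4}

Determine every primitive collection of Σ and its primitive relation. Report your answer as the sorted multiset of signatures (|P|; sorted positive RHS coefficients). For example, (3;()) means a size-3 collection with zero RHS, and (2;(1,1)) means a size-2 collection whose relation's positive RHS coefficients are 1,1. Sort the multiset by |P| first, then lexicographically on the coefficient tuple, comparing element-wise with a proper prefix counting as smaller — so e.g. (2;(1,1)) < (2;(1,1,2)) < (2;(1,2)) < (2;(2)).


Δ(Σ) — 6 vertices, 9 min non-faces:

  {0,5}:  v_{0} + v_{5} = 0 — sig = (2;())
  {1,4}:  v_{1} + v_{4} = 0 — sig = (2;())
  {0,1}:  v_{0} + v_{1} = v_{3} — sig = (2;(1))
  {0,4}:  v_{0} + v_{4} = v_{2} — sig = (2;(1))
  {1,2}:  v_{1} + v_{2} = v_{0} — sig = (2;(1))
  {2,5}:  v_{2} + v_{5} = v_{4} — sig = (2;(1))
  {3,4}:  v_{3} + v_{4} = v_{0} — sig = (2;(1))
  {3,5}:  v_{3} + v_{5} = v_{1} — sig = (2;(1))
  {2,3}:  v_{2} + v_{3} = 2·v_{0} — sig = (2;(2))

Signatures (|P|; sorted positive RHS coefficients), sorted:
    |P|=2: 9 collections, coeffs (), (), (1), (1), (1), (1), (1), (1), (2)


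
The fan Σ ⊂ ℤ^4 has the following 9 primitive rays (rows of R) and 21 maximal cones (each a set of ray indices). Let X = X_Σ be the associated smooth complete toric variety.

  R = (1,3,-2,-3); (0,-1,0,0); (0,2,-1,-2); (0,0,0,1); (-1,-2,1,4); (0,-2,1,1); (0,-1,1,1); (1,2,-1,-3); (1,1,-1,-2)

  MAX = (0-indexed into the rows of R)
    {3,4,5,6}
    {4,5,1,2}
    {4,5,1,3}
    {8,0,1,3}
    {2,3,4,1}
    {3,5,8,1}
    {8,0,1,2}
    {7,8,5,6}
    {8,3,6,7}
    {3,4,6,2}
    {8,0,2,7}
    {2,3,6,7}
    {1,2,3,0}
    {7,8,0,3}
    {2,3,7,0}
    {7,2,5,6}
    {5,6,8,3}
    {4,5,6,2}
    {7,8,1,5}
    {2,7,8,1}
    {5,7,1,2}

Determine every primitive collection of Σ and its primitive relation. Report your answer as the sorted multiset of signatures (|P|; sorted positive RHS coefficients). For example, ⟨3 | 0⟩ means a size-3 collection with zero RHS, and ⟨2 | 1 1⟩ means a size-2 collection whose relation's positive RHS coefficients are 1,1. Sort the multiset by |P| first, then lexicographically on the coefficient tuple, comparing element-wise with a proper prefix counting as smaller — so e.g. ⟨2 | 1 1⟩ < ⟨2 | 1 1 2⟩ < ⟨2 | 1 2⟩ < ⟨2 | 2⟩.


Σ has 13 primitive collections:

  • {0,5}:  v_{0} + v_{5} = v_{8}  so sig = ⟨2 | 1⟩
  • {1,6}:  v_{1} + v_{6} = v_{5}  so sig = ⟨2 | 1⟩
  • {4,7}:  v_{4} + v_{7} = v_{3}  so sig = ⟨2 | 1⟩
  • {0,6}:  v_{0} + v_{6} = v_{3} + v_{7}  so sig = ⟨2 | 1 1⟩
  • {0,4}:  v_{0} + v_{4} = v_{1} + v_{2} + 3·v_{3}  so sig = ⟨2 | 1 1 3⟩
  • {4,8}:  v_{4} + v_{8} = v_{1} + 2·v_{3}  so sig = ⟨2 | 1 2⟩
  • {2,3,5}:  v_{2} + v_{3} + v_{5} = 0  so sig = ⟨3 | 0⟩
  • {1,3,7}:  v_{1} + v_{3} + v_{7} = v_{8}  so sig = ⟨3 | 1⟩
  • {2,3,8}:  v_{2} + v_{3} + v_{8} = v_{0}  so sig = ⟨3 | 1⟩
  • {2,6,8}:  v_{2} + v_{6} + v_{8} = v_{7}  so sig = ⟨3 | 1⟩
  • {2,5,8}:  v_{2} + v_{5} + v_{8} = v_{1} + v_{7}  so sig = ⟨3 | 1 1⟩
  • {3,5,7}:  v_{3} + v_{5} + v_{7} = v_{6} + v_{8}  so sig = ⟨3 | 1 1⟩
  • {0,1,7}:  v_{0} + v_{1} + v_{7} = v_{2} + 2·v_{8}  so sig = ⟨3 | 1 2⟩

Hence PRS(X_Σ) =
    |P|=2: 6 collections, coeffs (1), (1), (1), (1,1), (1,1,3), (1,2)
    |P|=3: 7 collections, coeffs (), (1), (1), (1), (1,1), (1,1), (1,2)


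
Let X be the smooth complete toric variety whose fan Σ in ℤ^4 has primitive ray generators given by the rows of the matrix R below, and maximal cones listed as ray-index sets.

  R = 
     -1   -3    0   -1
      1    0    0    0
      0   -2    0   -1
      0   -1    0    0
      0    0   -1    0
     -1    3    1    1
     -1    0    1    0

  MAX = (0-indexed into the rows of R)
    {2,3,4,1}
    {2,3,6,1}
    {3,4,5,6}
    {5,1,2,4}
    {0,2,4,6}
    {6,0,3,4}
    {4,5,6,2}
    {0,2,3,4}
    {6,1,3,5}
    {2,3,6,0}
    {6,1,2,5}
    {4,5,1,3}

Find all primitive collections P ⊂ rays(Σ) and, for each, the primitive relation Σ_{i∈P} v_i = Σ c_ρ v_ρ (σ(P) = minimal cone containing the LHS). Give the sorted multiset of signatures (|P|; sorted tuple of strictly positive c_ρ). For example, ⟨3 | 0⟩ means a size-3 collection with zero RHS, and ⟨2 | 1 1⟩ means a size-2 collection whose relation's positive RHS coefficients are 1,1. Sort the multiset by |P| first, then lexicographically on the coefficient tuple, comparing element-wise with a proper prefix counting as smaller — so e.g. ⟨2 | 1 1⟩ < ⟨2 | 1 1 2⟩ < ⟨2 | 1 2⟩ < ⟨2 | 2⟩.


The 5 primitive collections of Σ (r=7, n=4):

  P={0,1}:  v_{0} + v_{1} = v_{2} + v_{3}  ⟹  sig = ⟨2 | 1 1⟩
  P={0,5}:  v_{0} + v_{5} = v_{4} + 2·v_{6}  ⟹  sig = ⟨2 | 1 2⟩
  P={1,4,6}:  v_{1} + v_{4} + v_{6} = 0  ⟹  sig = ⟨3 | 0⟩
  P={2,3,5}:  v_{2} + v_{3} + v_{5} = v_{6}  ⟹  sig = ⟨3 | 1⟩
  P={2,3,4,6}:  v_{2} + v_{3} + v_{4} + v_{6} = v_{0}  ⟹  sig = ⟨4 | 1⟩

Signatures (|P|; sorted positive RHS coefficients), sorted:
{ ⟨2 | 1 1⟩,  ⟨2 | 1 2⟩,  ⟨3 | 0⟩,  ⟨3 | 1⟩,  ⟨4 | 1⟩ }


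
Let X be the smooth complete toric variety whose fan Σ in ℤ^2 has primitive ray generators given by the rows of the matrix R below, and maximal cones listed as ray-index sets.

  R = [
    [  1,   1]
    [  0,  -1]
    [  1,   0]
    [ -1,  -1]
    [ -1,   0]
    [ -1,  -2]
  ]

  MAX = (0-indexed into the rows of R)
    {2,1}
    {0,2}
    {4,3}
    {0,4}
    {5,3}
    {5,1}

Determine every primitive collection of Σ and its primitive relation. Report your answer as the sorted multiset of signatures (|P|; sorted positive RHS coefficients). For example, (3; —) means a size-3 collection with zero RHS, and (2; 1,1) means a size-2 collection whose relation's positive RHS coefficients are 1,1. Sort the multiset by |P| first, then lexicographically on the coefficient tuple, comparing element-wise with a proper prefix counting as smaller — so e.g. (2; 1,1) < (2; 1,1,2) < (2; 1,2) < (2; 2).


9 collections generate NE(X_Σ); each relation:

  P={0,3}:  v_{0} + v_{3} = 0  so sig = (2; —)
  P={2,4}:  v_{2} + v_{4} = 0  so sig = (2; —)
  P={0,1}:  v_{0} + v_{1} = v_{2}  so sig = (2; 1)
  P={0,5}:  v_{0} + v_{5} = v_{1}  so sig = (2; 1)
  P={1,3}:  v_{1} + v_{3} = v_{5}  so sig = (2; 1)
  P={1,4}:  v_{1} + v_{4} = v_{3}  so sig = (2; 1)
  P={2,3}:  v_{2} + v_{3} = v_{1}  so sig = (2; 1)
  P={2,5}:  v_{2} + v_{5} = 2·v_{1}  so sig = (2; 2)
  P={4,5}:  v_{4} + v_{5} = 2·v_{3}  so sig = (2; 2)

so the primitive-relation signature multiset is
[(2; —), (2; —), (2; 1), (2; 1), (2; 1), (2; 1), (2; 1), (2; 2), (2; 2)]


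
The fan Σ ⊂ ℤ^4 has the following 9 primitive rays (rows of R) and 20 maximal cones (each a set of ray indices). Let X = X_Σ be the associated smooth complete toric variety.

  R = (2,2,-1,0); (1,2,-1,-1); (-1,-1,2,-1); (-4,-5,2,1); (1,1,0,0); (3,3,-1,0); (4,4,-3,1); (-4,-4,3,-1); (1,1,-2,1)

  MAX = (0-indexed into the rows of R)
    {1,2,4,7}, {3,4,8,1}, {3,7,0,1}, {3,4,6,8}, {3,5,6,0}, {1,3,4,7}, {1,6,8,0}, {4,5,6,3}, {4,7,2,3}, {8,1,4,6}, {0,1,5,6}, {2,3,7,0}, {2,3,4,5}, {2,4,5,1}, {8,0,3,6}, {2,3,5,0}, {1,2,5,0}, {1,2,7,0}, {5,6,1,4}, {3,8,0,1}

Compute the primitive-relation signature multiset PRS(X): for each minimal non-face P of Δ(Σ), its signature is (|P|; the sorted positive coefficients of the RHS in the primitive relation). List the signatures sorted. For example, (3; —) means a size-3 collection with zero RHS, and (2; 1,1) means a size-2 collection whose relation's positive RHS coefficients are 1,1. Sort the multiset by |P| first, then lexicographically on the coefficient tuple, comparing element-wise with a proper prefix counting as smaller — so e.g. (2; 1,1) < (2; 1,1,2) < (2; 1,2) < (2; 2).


Σ has 10 primitive collections:

  • {2,8}:  v_{2} + v_{8} = 0 ; sig = (2; —)
  • {6,7}:  v_{6} + v_{7} = 0 ; sig = (2; —)
  • {0,4}:  v_{0} + v_{4} = v_{5} ; sig = (2; 1)
  • {2,6}:  v_{2} + v_{6} = v_{5} ; sig = (2; 1)
  • {5,7}:  v_{5} + v_{7} = v_{2} ; sig = (2; 1)
  • {5,8}:  v_{5} + v_{8} = v_{6} ; sig = (2; 1)
  • {7,8}:  v_{7} + v_{8} = v_{1} + v_{3} ; sig = (2; 1,1)
  • {1,3,5}:  v_{1} + v_{3} + v_{5} = 0 ; sig = (3; —)
  • {1,2,3}:  v_{1} + v_{2} + v_{3} = v_{7} ; sig = (3; 1)
  • {1,3,6}:  v_{1} + v_{3} + v_{6} = v_{8} ; sig = (3; 1)

Sorted signature multiset PRS(X):
    (2; —)
    (2; —)
    (2; 1)
    (2; 1)
    (2; 1)
    (2; 1)
    (2; 1,1)
    (3; —)
    (3; 1)
    (3; 1)


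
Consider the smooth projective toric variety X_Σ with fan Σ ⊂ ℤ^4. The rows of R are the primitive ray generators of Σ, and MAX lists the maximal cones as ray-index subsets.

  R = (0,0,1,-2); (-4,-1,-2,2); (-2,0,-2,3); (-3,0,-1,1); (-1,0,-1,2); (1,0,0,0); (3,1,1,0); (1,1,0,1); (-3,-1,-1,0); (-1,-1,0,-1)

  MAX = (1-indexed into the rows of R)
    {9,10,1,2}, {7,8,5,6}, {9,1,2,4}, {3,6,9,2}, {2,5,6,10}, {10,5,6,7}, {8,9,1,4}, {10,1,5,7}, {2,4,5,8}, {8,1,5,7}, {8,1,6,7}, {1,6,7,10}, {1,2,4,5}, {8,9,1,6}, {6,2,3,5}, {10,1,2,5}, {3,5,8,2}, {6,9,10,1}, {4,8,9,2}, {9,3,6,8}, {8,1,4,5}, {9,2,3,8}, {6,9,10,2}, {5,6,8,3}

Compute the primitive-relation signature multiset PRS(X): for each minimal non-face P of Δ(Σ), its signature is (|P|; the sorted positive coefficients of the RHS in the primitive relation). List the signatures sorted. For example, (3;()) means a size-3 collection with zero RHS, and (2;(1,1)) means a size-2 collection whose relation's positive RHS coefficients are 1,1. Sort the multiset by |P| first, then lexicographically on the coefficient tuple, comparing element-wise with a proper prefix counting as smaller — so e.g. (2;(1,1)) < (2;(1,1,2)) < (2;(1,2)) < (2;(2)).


Σ has 15 primitive collections:

  • {7,9}:  v_{7} + v_{9} = 0  ⟹  sig = (2;())
  • {8,10}:  v_{8} + v_{10} = 0  ⟹  sig = (2;())
  • {2,7}:  v_{2} + v_{7} = v_{5}  ⟹  sig = (2;(1))
  • {5,9}:  v_{5} + v_{9} = v_{2}  ⟹  sig = (2;(1))
  • {1,3}:  v_{1} + v_{3} = v_{8} + v_{9}  ⟹  sig = (2;(1,1))
  • {3,10}:  v_{3} + v_{10} = v_{2} + v_{6}  ⟹  sig = (2;(1,1))
  • {4,6}:  v_{4} + v_{6} = v_{8} + v_{9}  ⟹  sig = (2;(1,1))
  • {4,10}:  v_{4} + v_{10} = v_{1} + v_{2}  ⟹  sig = (2;(1,1))
  • {3,7}:  v_{3} + v_{7} = v_{5} + v_{6} + v_{8}  ⟹  sig = (2;(1,1,1))
  • {4,7}:  v_{4} + v_{7} = v_{1} + v_{5} + v_{8}  ⟹  sig = (2;(1,1,1))
  • {3,4}:  v_{3} + v_{4} = v_{2} + 2·v_{8} + v_{9}  ⟹  sig = (2;(1,1,2))
  • {1,5,6}:  v_{1} + v_{5} + v_{6} = 0  ⟹  sig = (3;())
  • {1,2,6}:  v_{1} + v_{2} + v_{6} = v_{9}  ⟹  sig = (3;(1))
  • {1,2,8}:  v_{1} + v_{2} + v_{8} = v_{4}  ⟹  sig = (3;(1))
  • {2,6,8}:  v_{2} + v_{6} + v_{8} = v_{3}  ⟹  sig = (3;(1))

so the primitive-relation signature multiset is
    (2;())
    (2;())
    (2;(1))
    (2;(1))
    (2;(1,1))
    (2;(1,1))
    (2;(1,1))
    (2;(1,1))
    (2;(1,1,1))
    (2;(1,1,1))
    (2;(1,1,2))
    (3;())
    (3;(1))
    (3;(1))
    (3;(1))


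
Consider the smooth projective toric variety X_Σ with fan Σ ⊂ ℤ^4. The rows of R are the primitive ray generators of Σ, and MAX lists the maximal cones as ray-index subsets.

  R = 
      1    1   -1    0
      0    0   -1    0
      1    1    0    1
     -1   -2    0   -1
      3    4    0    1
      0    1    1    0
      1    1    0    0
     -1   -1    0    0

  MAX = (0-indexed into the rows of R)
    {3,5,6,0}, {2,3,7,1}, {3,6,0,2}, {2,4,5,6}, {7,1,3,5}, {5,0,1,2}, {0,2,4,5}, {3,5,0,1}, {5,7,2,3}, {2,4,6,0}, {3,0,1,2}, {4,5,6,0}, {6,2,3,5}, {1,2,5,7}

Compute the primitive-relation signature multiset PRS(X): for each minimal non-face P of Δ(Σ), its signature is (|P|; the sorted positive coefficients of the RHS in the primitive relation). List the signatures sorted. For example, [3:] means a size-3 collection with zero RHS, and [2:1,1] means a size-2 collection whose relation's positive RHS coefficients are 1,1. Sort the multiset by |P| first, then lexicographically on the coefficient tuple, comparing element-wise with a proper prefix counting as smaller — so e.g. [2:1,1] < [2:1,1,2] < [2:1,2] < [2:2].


Δ(Σ) — 8 vertices, 9 min non-faces:

  P = {6,7}:  v_{6} + v_{7} = 0  ⟹  sig = [2:]
  P = {0,7}:  v_{0} + v_{7} = v_{1}  ⟹  sig = [2:1]
  P = {1,6}:  v_{1} + v_{6} = v_{0}  ⟹  sig = [2:1]
  P = {4,7}:  v_{4} + v_{7} = v_{0} + v_{2} + v_{5}  ⟹  sig = [2:1,1,1]
  P = {1,4}:  v_{1} + v_{4} = 2·v_{0} + v_{2} + v_{5}  ⟹  sig = [2:1,1,2]
  P = {3,4}:  v_{3} + v_{4} = 2·v_{6}  ⟹  sig = [2:2]
  P = {1,2,3,5}:  v_{1} + v_{2} + v_{3} + v_{5} = 0  ⟹  sig = [4:]
  P = {0,2,3,5}:  v_{0} + v_{2} + v_{3} + v_{5} = v_{6}  ⟹  sig = [4:1]
  P = {0,2,5,6}:  v_{0} + v_{2} + v_{5} + v_{6} = v_{4}  ⟹  sig = [4:1]

Signatures (|P|; sorted positive RHS coefficients), sorted:
{ [2:],  [2:1] ×2,  [2:1,1,1],  [2:1,1,2],  [2:2],  [4:],  [4:1] ×2 }


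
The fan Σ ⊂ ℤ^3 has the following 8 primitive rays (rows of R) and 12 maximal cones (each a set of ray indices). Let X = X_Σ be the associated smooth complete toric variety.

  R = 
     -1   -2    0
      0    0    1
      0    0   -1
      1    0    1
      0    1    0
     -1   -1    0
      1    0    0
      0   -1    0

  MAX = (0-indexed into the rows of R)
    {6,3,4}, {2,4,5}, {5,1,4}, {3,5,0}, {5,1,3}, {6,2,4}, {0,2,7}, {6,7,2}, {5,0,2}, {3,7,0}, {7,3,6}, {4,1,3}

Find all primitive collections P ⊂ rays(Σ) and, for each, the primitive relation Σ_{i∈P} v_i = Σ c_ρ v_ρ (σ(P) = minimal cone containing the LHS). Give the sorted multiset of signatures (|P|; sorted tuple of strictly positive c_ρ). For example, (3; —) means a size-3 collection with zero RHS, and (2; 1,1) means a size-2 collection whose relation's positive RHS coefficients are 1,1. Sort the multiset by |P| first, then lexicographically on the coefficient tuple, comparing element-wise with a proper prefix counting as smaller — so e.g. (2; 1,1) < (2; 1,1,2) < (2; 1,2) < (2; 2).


|primitive collections| = 11. Relations:

  P={1,2}:  v_{1} + v_{2} = 0  ⟹  sig = (2; —)
  P={4,7}:  v_{4} + v_{7} = 0  ⟹  sig = (2; —)
  P={0,4}:  v_{0} + v_{4} = v_{5}  ⟹  sig = (2; 1)
  P={1,6}:  v_{1} + v_{6} = v_{3}  ⟹  sig = (2; 1)
  P={2,3}:  v_{2} + v_{3} = v_{6}  ⟹  sig = (2; 1)
  P={5,6}:  v_{5} + v_{6} = v_{7}  ⟹  sig = (2; 1)
  P={5,7}:  v_{5} + v_{7} = v_{0}  ⟹  sig = (2; 1)
  P={1,7}:  v_{1} + v_{7} = v_{3} + v_{5}  ⟹  sig = (2; 1,1)
  P={0,1}:  v_{0} + v_{1} = v_{3} + 2·v_{5}  ⟹  sig = (2; 1,2)
  P={0,6}:  v_{0} + v_{6} = 2·v_{7}  ⟹  sig = (2; 2)
  P={3,4,5}:  v_{3} + v_{4} + v_{5} = v_{1}  ⟹  sig = (3; 1)

Signatures (|P|; sorted positive RHS coefficients), sorted:
    |P|=2: 10 collections, coeffs (), (), (1), (1), (1), (1), (1), (1,1), (1,2), (2)
    |P|=3: 1 collection, coeffs (1)


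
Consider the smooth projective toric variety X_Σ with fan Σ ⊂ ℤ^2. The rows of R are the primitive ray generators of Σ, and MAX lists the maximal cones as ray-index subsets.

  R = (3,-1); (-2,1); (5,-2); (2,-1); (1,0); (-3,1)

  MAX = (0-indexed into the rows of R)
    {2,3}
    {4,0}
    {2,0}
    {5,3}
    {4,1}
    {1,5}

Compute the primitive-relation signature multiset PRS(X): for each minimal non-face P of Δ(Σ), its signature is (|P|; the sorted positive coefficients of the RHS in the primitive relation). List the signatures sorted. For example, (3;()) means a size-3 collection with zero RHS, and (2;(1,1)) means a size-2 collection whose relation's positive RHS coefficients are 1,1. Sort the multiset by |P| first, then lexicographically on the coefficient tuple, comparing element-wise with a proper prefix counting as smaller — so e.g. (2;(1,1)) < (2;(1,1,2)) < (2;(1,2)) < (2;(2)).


The 9 primitive collections of Σ (r=6, n=2):

  P={0,5}:  v_{0} + v_{5} = 0  so sig = (2;())
  P={1,3}:  v_{1} + v_{3} = 0  so sig = (2;())
  P={0,1}:  v_{0} + v_{1} = v_{4}  so sig = (2;(1))
  P={0,3}:  v_{0} + v_{3} = v_{2}  so sig = (2;(1))
  P={1,2}:  v_{1} + v_{2} = v_{0}  so sig = (2;(1))
  P={2,5}:  v_{2} + v_{5} = v_{3}  so sig = (2;(1))
  P={3,4}:  v_{3} + v_{4} = v_{0}  so sig = (2;(1))
  P={4,5}:  v_{4} + v_{5} = v_{1}  so sig = (2;(1))
  P={2,4}:  v_{2} + v_{4} = 2·v_{0}  so sig = (2;(2))

Signatures (|P|; sorted positive RHS coefficients), sorted:
    |P|=2: 9 collections, coeffs (), (), (1), (1), (1), (1), (1), (1), (2)


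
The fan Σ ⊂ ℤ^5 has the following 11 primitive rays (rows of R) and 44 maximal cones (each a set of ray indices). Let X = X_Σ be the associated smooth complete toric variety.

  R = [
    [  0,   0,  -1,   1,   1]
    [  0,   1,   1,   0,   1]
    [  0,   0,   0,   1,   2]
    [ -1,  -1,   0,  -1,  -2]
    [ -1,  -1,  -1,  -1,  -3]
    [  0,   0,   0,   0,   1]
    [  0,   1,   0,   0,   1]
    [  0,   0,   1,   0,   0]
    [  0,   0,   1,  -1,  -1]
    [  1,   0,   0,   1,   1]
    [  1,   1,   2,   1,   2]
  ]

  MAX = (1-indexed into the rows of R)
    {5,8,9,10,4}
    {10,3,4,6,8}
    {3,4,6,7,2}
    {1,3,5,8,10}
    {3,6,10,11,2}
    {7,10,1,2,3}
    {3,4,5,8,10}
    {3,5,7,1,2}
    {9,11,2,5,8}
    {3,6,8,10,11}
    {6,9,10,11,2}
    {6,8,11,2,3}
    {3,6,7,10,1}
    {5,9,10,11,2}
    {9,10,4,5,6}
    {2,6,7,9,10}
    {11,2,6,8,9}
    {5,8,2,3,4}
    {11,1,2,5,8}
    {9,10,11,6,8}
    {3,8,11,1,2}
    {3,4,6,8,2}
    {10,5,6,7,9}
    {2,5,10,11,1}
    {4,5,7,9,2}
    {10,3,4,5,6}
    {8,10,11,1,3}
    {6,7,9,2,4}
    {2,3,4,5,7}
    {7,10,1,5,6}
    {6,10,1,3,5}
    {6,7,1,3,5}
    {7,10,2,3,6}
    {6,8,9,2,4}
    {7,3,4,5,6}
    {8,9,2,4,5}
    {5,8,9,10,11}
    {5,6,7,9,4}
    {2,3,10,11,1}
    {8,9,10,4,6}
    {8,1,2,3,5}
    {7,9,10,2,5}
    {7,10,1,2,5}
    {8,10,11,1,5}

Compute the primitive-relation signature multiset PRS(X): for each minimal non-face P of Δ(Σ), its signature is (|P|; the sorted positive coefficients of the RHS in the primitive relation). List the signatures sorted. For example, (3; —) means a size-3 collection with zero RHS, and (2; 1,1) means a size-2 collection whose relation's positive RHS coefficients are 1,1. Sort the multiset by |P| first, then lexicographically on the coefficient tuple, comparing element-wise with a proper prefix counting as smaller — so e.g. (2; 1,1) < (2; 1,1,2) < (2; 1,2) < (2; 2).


|primitive collections| = 18. Relations:

  P = {1,9}:  v_{1} + v_{9} = 0  ⟹  sig = (2; —)
  P = {7,8}:  v_{7} + v_{8} = v_{2}  ⟹  sig = (2; 1)
  P = {1,4}:  v_{1} + v_{4} = v_{3} + v_{5}  ⟹  sig = (2; 1,1)
  P = {3,9}:  v_{3} + v_{9} = v_{6} + v_{8}  ⟹  sig = (2; 1,1)
  P = {7,11}:  v_{7} + v_{11} = 2·v_{2} + v_{10}  ⟹  sig = (2; 1,2)
  P = {4,11}:  v_{4} + v_{11} = 2·v_{8}  ⟹  sig = (2; 2)
  P = {4,7,10}:  v_{4} + v_{7} + v_{10} = 0  ⟹  sig = (3; —)
  P = {1,6,8}:  v_{1} + v_{6} + v_{8} = v_{3}  ⟹  sig = (3; 1)
  P = {2,4,10}:  v_{2} + v_{4} + v_{10} = v_{8}  ⟹  sig = (3; 1)
  P = {2,8,10}:  v_{2} + v_{8} + v_{10} = v_{11}  ⟹  sig = (3; 1)
  P = {5,6,8}:  v_{5} + v_{6} + v_{8} = v_{4}  ⟹  sig = (3; 1)
  P = {5,6,11}:  v_{5} + v_{6} + v_{11} = v_{8}  ⟹  sig = (3; 1)
  P = {1,2,6}:  v_{1} + v_{2} + v_{6} = v_{3} + v_{7}  ⟹  sig = (3; 1,1)
  P = {2,5,6}:  v_{2} + v_{5} + v_{6} = v_{4} + v_{7}  ⟹  sig = (3; 1,1)
  P = {1,6,11}:  v_{1} + v_{6} + v_{11} = v_{2} + v_{3} + v_{10}  ⟹  sig = (3; 1,1,1)
  P = {3,5,11}:  v_{3} + v_{5} + v_{11} = v_{1} + 2·v_{8}  ⟹  sig = (3; 1,2)
  P = {3,5,7,10}:  v_{3} + v_{5} + v_{7} + v_{10} = v_{1}  ⟹  sig = (4; 1)
  P = {2,3,5,10}:  v_{2} + v_{3} + v_{5} + v_{10} = v_{1} + v_{8}  ⟹  sig = (4; 1,1)

Hence PRS(X_Σ) =
    (2; —)
    (2; 1)
    (2; 1,1)
    (2; 1,1)
    (2; 1,2)
    (2; 2)
    (3; —)
    (3; 1)
    (3; 1)
    (3; 1)
    (3; 1)
    (3; 1)
    (3; 1,1)
    (3; 1,1)
    (3; 1,1,1)
    (3; 1,2)
    (4; 1)
    (4; 1,1)


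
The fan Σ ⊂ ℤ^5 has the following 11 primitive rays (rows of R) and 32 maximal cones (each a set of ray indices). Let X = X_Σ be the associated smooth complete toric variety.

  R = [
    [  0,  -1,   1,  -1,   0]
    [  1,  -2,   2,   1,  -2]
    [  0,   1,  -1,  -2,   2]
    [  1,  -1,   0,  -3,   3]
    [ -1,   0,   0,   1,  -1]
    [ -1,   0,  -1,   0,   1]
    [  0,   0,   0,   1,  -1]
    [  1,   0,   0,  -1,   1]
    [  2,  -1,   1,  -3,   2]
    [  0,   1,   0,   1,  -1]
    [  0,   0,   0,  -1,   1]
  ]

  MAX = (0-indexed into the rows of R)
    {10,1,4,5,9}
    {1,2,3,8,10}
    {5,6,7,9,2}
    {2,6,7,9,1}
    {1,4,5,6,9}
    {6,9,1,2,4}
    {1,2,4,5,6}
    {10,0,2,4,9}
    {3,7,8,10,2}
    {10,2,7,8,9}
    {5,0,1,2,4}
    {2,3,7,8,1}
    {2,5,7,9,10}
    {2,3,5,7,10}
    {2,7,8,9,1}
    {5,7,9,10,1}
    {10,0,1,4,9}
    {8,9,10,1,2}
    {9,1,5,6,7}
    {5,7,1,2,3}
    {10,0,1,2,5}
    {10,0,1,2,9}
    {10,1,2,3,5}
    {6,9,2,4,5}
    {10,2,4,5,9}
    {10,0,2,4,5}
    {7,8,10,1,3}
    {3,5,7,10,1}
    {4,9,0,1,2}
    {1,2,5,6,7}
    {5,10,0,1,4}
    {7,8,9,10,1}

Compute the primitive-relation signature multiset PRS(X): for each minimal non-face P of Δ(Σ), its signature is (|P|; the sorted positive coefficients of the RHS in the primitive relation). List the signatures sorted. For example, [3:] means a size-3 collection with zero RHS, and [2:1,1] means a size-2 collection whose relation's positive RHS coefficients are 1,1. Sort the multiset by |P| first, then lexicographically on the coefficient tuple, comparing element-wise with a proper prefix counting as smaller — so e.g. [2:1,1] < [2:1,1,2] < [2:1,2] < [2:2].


|primitive collections| = 16. Relations:

  {4,7}:  v_{4} + v_{7} = 0  ⇒ sig = [2:]
  {6,10}:  v_{6} + v_{10} = 0  ⇒ sig = [2:]
  {5,8}:  v_{5} + v_{8} = v_{3}  ⇒ sig = [2:1]
  {3,9}:  v_{3} + v_{9} = v_{7} + v_{10}  ⇒ sig = [2:1,1]
  {0,6}:  v_{0} + v_{6} = v_{1} + v_{2} + v_{4}  ⇒ sig = [2:1,1,1]
  {0,7}:  v_{0} + v_{7} = v_{1} + v_{2} + v_{10}  ⇒ sig = [2:1,1,1]
  {4,8}:  v_{4} + v_{8} = v_{1} + v_{2} + v_{10}  ⇒ sig = [2:1,1,1]
  {6,8}:  v_{6} + v_{8} = v_{1} + v_{2} + v_{7}  ⇒ sig = [2:1,1,1]
  {3,4}:  v_{3} + v_{4} = v_{1} + v_{2} + v_{5} + v_{10}  ⇒ sig = [2:1,1,1,1]
  {3,6}:  v_{3} + v_{6} = v_{1} + v_{2} + v_{5} + v_{7}  ⇒ sig = [2:1,1,1,1]
  {0,3}:  v_{0} + v_{3} = 2·v_{1} + 2·v_{2} + v_{5} + 2·v_{10}  ⇒ sig = [2:1,2,2,2]
  {0,8}:  v_{0} + v_{8} = 2·v_{1} + 2·v_{2} + 2·v_{10}  ⇒ sig = [2:2,2,2]
  {0,5,9}:  v_{0} + v_{5} + v_{9} = v_{4} + v_{10}  ⇒ sig = [3:1,1]
  {1,2,5,9}:  v_{1} + v_{2} + v_{5} + v_{9} = 0  ⇒ sig = [4:]
  {1,2,4,10}:  v_{1} + v_{2} + v_{4} + v_{10} = v_{0}  ⇒ sig = [4:1]
  {1,2,7,10}:  v_{1} + v_{2} + v_{7} + v_{10} = v_{8}  ⇒ sig = [4:1]

so the primitive-relation signature multiset is
{ [2:] ×2,  [2:1],  [2:1,1],  [2:1,1,1] ×4,  [2:1,1,1,1] ×2,  [2:1,2,2,2],  [2:2,2,2],  [3:1,1],  [4:],  [4:1] ×2 }
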